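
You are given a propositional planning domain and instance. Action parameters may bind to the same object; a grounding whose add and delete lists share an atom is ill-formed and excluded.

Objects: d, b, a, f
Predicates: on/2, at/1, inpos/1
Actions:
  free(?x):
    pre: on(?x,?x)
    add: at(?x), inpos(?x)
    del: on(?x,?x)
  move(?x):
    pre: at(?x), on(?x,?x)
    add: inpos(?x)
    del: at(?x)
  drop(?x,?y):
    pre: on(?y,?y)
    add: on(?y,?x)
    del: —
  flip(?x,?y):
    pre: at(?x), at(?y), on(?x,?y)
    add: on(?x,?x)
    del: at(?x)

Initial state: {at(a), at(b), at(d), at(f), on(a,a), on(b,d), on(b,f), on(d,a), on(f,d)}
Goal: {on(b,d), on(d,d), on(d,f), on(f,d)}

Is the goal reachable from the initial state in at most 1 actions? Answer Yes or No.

1. flip(d,a)  →  {at(a), at(b), at(f), on(a,a), on(b,d), on(b,f), on(d,a), on(d,d), on(f,d)}
2. drop(f,d)  →  {at(a), at(b), at(f), on(a,a), on(b,d), on(b,f), on(d,a), on(d,d), on(d,f), on(f,d)}
optimal plan length = 2; 2 > 1

No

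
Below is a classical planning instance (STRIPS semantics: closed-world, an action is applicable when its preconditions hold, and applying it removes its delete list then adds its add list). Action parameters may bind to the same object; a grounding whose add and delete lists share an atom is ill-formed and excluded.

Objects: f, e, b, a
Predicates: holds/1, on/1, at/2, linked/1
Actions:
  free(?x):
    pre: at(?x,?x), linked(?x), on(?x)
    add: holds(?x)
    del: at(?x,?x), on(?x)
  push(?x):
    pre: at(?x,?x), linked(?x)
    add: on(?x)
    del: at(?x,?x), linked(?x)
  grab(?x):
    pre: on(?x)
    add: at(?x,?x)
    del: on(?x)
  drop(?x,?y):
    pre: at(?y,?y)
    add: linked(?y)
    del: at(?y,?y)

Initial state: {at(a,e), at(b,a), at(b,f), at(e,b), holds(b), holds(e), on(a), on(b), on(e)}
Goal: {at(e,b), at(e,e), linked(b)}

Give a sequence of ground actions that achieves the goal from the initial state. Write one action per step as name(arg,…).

1. grab(e)  →  {at(a,e), at(b,a), at(b,f), at(e,b), at(e,e), holds(b), holds(e), on(a), on(b)}
2. grab(b)  →  {at(a,e), at(b,a), at(b,b), at(b,f), at(e,b), at(e,e), holds(b), holds(e), on(a)}
3. drop(f,b)  →  {at(a,e), at(b,a), at(b,f), at(e,b), at(e,e), holds(b), holds(e), linked(b), on(a)}

grab(e); grab(b); drop(f,b)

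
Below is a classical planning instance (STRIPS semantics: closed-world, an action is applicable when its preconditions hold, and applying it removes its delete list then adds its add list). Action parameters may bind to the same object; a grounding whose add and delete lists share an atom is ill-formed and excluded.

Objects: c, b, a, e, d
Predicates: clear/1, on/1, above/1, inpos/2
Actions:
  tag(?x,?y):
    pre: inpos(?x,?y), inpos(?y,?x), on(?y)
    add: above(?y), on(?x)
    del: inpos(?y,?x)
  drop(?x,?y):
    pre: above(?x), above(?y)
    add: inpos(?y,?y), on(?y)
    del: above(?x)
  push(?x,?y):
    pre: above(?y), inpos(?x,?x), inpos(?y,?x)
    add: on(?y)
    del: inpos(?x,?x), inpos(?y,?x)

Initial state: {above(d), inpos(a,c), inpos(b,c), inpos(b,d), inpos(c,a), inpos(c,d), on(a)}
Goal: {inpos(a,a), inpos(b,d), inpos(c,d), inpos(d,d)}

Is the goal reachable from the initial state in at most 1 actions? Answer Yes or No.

1. tag(c,a)  →  {above(a), above(d), inpos(b,c), inpos(b,d), inpos(c,a), inpos(c,d), on(a), on(c)}
2. drop(a,a)  →  {above(d), inpos(a,a), inpos(b,c), inpos(b,d), inpos(c,a), inpos(c,d), on(a), on(c)}
3. drop(d,d)  →  {inpos(a,a), inpos(b,c), inpos(b,d), inpos(c,a), inpos(c,d), inpos(d,d), on(a), on(c), on(d)}
optimal plan length = 3; 3 > 1

No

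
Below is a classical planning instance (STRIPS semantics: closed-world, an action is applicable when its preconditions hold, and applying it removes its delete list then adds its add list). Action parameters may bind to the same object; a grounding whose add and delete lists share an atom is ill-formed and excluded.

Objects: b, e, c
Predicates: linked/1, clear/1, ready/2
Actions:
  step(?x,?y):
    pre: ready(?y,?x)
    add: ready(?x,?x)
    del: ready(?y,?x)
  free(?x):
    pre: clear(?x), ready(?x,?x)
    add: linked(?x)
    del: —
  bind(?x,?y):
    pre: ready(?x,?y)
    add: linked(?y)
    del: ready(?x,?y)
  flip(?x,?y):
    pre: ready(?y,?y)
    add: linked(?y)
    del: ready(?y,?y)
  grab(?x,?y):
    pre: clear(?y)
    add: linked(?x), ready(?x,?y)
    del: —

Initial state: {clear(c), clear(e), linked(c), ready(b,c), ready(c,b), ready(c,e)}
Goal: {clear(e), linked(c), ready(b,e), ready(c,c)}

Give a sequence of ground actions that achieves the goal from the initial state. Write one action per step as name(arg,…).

1. step(c,b)  →  {clear(c), clear(e), linked(c), ready(c,b), ready(c,c), ready(c,e)}
2. grab(b,e)  →  {clear(c), clear(e), linked(b), linked(c), ready(b,e), ready(c,b), ready(c,c), ready(c,e)}

step(c,b); grab(b,e)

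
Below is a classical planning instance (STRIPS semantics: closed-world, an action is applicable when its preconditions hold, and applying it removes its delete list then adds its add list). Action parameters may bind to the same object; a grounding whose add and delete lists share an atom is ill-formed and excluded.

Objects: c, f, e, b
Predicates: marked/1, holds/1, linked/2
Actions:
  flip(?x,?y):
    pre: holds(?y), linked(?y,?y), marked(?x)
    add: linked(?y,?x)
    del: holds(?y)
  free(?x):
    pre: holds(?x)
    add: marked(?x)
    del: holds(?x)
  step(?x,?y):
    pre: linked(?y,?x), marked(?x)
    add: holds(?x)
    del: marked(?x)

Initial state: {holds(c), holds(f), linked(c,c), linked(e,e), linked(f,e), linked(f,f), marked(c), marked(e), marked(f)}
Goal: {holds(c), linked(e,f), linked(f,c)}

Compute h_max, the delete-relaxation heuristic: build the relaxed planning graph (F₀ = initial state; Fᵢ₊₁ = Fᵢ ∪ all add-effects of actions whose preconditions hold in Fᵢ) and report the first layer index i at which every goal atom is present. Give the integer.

F0 = init (9 atoms)
F1 = F0 ∪ {holds(e), linked(c,e), linked(c,f), linked(f,c)}  (13 atoms)
F2 = F1 ∪ {linked(e,c), linked(e,f)}  (15 atoms)
goal ⊆ F2  ⇒  h_max = 2

2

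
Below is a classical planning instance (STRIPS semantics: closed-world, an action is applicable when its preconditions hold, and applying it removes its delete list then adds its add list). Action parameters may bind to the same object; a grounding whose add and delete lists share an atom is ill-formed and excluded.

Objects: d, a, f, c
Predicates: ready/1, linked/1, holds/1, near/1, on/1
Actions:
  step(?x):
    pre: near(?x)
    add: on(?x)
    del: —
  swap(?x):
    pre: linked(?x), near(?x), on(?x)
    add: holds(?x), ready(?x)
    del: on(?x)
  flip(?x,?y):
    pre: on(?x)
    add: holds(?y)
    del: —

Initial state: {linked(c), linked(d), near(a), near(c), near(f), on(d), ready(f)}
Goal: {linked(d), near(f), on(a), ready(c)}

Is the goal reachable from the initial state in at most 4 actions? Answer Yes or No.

1. step(a)  →  {linked(c), linked(d), near(a), near(c), near(f), on(a), on(d), ready(f)}
2. step(c)  →  {linked(c), linked(d), near(a), near(c), near(f), on(a), on(c), on(d), ready(f)}
3. swap(c)  →  {holds(c), linked(c), linked(d), near(a), near(c), near(f), on(a), on(d), ready(c), ready(f)}
optimal plan length = 3; 3 ≤ 4

Yes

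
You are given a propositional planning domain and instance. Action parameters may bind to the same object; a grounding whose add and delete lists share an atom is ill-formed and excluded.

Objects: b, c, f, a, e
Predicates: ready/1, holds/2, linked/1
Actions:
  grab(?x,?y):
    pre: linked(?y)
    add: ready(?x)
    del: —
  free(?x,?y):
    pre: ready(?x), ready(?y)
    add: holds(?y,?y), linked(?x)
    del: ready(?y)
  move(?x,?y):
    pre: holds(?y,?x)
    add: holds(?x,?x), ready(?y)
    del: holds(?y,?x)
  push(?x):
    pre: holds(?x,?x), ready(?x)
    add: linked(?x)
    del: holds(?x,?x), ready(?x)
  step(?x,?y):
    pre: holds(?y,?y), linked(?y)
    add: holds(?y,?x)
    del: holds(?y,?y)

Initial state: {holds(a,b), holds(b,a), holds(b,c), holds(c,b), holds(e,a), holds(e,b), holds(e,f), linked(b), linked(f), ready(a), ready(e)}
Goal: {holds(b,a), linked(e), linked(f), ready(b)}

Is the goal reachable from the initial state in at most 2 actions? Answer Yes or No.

1. grab(b,b)  →  {holds(a,b), holds(b,a), holds(b,c), holds(c,b), holds(e,a), holds(e,b), holds(e,f), linked(b), linked(f), ready(a), ready(b), ready(e)}
2. free(e,a)  →  {holds(a,a), holds(a,b), holds(b,a), holds(b,c), holds(c,b), holds(e,a), holds(e,b), holds(e,f), linked(b), linked(e), linked(f), ready(b), ready(e)}
optimal plan length = 2; 2 ≤ 2

Yes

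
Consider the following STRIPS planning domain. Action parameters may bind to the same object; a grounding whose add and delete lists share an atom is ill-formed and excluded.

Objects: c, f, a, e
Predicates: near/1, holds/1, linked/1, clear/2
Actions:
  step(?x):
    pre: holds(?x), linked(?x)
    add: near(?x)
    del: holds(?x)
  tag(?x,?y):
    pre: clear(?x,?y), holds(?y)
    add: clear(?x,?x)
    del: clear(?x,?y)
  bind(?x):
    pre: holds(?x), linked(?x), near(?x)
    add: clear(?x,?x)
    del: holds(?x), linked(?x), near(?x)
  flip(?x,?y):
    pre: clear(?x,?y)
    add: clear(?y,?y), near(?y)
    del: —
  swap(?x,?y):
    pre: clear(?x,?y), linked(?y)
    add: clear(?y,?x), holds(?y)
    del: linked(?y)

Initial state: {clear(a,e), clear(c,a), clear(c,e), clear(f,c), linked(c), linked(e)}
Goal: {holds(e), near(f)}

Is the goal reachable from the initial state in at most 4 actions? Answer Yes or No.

1. swap(c,e)  →  {clear(a,e), clear(c,a), clear(c,e), clear(e,c), clear(f,c), holds(e), linked(c)}
2. swap(f,c)  →  {clear(a,e), clear(c,a), clear(c,e), clear(c,f), clear(e,c), clear(f,c), holds(c), holds(e)}
3. flip(c,f)  →  {clear(a,e), clear(c,a), clear(c,e), clear(c,f), clear(e,c), clear(f,c), clear(f,f), holds(c), holds(e), near(f)}
optimal plan length = 3; 3 ≤ 4

Yes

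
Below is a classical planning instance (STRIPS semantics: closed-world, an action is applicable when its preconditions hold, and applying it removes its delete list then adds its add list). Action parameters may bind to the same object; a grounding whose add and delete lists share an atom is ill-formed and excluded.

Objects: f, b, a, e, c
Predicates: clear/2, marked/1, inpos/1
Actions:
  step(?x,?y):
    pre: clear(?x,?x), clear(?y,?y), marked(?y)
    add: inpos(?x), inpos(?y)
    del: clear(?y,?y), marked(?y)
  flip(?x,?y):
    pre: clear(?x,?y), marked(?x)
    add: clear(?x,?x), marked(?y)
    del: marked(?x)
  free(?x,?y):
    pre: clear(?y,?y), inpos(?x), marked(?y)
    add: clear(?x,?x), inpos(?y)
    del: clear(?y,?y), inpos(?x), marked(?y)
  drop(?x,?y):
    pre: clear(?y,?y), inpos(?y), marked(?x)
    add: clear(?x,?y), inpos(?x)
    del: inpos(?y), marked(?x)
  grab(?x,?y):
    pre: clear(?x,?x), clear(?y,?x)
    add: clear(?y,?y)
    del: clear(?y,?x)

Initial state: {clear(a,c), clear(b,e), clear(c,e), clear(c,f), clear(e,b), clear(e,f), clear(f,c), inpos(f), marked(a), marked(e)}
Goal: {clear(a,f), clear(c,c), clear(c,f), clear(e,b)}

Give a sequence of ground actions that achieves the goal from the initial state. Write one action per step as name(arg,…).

1. flip(e,f)  →  {clear(a,c), clear(b,e), clear(c,e), clear(c,f), clear(e,b), clear(e,e), clear(e,f), clear(f,c), inpos(f), marked(a), marked(f)}
2. flip(f,c)  →  {clear(a,c), clear(b,e), clear(c,e), clear(c,f), clear(e,b), clear(e,e), clear(e,f), clear(f,c), clear(f,f), inpos(f), marked(a), marked(c)}
3. flip(c,f)  →  {clear(a,c), clear(b,e), clear(c,c), clear(c,e), clear(c,f), clear(e,b), clear(e,e), clear(e,f), clear(f,c), clear(f,f), inpos(f), marked(a), marked(f)}
4. drop(a,f)  →  {clear(a,c), clear(a,f), clear(b,e), clear(c,c), clear(c,e), clear(c,f), clear(e,b), clear(e,e), clear(e,f), clear(f,c), clear(f,f), inpos(a), marked(f)}

flip(e,f); flip(f,c); flip(c,f); drop(a,f)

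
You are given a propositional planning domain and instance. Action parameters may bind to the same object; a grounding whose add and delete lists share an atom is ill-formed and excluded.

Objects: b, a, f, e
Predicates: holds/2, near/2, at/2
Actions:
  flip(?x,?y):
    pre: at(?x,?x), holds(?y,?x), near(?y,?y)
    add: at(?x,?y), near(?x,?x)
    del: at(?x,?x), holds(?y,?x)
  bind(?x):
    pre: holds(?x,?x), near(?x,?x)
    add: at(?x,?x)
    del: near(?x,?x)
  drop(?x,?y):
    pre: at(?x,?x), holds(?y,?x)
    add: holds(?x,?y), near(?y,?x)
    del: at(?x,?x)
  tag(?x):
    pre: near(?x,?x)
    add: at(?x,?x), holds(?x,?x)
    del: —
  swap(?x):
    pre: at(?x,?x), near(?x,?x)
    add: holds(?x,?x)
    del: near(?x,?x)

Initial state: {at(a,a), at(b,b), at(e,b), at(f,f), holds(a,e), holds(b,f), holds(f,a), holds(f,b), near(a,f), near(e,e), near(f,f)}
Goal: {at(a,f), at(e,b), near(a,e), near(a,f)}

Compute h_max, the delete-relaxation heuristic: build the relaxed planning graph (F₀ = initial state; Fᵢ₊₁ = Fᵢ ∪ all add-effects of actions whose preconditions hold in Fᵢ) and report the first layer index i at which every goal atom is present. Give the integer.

F0 = init (11 atoms)
F1 = F0 ∪ {at(a,f), at(b,f), at(e,e), holds(a,f), holds(e,e), holds(f,f), near(a,a), near(b,b), near(b,f), near(f,a), near(f,b)}  (22 atoms)
F2 = F1 ∪ {at(e,a), at(f,a), at(f,b), holds(a,a), holds(b,b), holds(e,a), near(a,e)}  (29 atoms)
goal ⊆ F2  ⇒  h_max = 2

2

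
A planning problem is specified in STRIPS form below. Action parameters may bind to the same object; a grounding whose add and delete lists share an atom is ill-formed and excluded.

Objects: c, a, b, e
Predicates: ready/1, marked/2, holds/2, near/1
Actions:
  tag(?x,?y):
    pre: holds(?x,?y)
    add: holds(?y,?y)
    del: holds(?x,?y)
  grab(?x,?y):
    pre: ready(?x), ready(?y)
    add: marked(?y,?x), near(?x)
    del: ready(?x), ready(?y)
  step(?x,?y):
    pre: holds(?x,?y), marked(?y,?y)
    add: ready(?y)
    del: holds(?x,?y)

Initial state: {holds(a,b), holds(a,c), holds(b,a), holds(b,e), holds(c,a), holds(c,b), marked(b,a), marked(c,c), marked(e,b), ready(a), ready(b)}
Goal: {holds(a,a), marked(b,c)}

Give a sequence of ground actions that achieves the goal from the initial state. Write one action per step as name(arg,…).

tag(c,a); step(a,c); grab(c,b)

1. tag(c,a)  →  {holds(a,a), holds(a,b), holds(a,c), holds(b,a), holds(b,e), holds(c,b), marked(b,a), marked(c,c), marked(e,b), ready(a), ready(b)}
2. step(a,c)  →  {holds(a,a), holds(a,b), holds(b,a), holds(b,e), holds(c,b), marked(b,a), marked(c,c), marked(e,b), ready(a), ready(b), ready(c)}
3. grab(c,b)  →  {holds(a,a), holds(a,b), holds(b,a), holds(b,e), holds(c,b), marked(b,a), marked(b,c), marked(c,c), marked(e,b), near(c), ready(a)}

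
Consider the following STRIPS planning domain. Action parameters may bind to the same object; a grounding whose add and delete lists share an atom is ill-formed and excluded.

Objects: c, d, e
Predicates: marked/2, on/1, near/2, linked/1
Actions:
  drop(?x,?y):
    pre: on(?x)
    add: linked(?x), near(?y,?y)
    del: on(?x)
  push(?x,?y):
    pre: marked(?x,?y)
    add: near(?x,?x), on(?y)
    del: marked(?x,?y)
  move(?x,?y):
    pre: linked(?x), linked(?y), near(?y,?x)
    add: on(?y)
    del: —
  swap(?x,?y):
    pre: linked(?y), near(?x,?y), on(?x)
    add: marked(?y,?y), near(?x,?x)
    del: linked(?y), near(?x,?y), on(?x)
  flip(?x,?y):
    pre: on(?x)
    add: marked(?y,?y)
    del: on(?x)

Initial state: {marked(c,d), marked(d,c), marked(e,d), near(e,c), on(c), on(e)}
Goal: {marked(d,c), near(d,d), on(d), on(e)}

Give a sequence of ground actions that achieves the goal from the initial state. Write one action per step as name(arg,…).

1. drop(c,d)  →  {linked(c), marked(c,d), marked(d,c), marked(e,d), near(d,d), near(e,c), on(e)}
2. push(c,d)  →  {linked(c), marked(d,c), marked(e,d), near(c,c), near(d,d), near(e,c), on(d), on(e)}

drop(c,d); push(c,d)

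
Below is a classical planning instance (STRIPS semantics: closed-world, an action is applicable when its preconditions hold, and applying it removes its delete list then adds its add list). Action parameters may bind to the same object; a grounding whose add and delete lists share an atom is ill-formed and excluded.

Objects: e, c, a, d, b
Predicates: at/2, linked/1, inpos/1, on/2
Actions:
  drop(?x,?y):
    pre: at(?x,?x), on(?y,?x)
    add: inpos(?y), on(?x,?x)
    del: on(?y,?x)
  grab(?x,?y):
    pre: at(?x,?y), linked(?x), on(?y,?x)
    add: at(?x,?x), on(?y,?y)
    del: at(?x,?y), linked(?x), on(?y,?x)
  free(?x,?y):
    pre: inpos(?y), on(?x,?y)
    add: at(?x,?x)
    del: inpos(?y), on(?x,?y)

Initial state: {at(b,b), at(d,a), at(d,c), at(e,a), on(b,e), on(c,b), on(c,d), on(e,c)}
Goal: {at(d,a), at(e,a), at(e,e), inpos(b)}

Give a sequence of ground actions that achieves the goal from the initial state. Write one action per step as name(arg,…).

drop(b,c); free(e,c); drop(e,b)

1. drop(b,c)  →  {at(b,b), at(d,a), at(d,c), at(e,a), inpos(c), on(b,b), on(b,e), on(c,d), on(e,c)}
2. free(e,c)  →  {at(b,b), at(d,a), at(d,c), at(e,a), at(e,e), on(b,b), on(b,e), on(c,d)}
3. drop(e,b)  →  {at(b,b), at(d,a), at(d,c), at(e,a), at(e,e), inpos(b), on(b,b), on(c,d), on(e,e)}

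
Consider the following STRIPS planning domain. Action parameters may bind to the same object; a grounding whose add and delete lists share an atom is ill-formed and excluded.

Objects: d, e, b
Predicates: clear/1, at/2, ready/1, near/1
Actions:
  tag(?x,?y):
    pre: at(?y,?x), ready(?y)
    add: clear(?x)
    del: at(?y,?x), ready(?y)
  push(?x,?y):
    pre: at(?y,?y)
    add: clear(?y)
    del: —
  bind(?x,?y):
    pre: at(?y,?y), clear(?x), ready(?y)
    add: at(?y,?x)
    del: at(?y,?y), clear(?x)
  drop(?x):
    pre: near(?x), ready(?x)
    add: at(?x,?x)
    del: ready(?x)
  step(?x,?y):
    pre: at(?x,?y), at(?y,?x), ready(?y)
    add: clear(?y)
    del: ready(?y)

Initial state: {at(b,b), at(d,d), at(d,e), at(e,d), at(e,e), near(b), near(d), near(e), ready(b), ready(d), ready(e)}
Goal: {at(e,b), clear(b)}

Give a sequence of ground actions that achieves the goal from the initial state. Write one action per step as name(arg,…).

1. push(d,b)  →  {at(b,b), at(d,d), at(d,e), at(e,d), at(e,e), clear(b), near(b), near(d), near(e), ready(b), ready(d), ready(e)}
2. bind(b,e)  →  {at(b,b), at(d,d), at(d,e), at(e,b), at(e,d), near(b), near(d), near(e), ready(b), ready(d), ready(e)}
3. tag(b,b)  →  {at(d,d), at(d,e), at(e,b), at(e,d), clear(b), near(b), near(d), near(e), ready(d), ready(e)}

push(d,b); bind(b,e); tag(b,b)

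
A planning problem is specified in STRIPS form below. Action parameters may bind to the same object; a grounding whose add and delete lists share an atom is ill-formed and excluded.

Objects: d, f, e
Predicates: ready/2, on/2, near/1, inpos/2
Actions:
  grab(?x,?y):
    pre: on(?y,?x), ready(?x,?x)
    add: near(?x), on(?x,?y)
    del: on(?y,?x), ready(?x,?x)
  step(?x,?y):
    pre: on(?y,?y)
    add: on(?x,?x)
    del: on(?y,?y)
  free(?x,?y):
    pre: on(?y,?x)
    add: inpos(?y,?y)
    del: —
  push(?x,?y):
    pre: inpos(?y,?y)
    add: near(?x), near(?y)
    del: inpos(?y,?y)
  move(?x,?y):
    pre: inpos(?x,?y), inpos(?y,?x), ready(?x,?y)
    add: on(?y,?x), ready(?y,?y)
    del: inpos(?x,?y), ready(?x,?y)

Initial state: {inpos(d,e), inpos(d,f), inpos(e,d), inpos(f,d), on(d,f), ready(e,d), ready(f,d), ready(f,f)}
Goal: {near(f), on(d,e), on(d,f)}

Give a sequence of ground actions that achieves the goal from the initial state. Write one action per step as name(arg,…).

1. grab(f,d)  →  {inpos(d,e), inpos(d,f), inpos(e,d), inpos(f,d), near(f), on(f,d), ready(e,d), ready(f,d)}
2. move(f,d)  →  {inpos(d,e), inpos(d,f), inpos(e,d), near(f), on(d,f), on(f,d), ready(d,d), ready(e,d)}
3. move(e,d)  →  {inpos(d,e), inpos(d,f), near(f), on(d,e), on(d,f), on(f,d), ready(d,d)}

grab(f,d); move(f,d); move(e,d)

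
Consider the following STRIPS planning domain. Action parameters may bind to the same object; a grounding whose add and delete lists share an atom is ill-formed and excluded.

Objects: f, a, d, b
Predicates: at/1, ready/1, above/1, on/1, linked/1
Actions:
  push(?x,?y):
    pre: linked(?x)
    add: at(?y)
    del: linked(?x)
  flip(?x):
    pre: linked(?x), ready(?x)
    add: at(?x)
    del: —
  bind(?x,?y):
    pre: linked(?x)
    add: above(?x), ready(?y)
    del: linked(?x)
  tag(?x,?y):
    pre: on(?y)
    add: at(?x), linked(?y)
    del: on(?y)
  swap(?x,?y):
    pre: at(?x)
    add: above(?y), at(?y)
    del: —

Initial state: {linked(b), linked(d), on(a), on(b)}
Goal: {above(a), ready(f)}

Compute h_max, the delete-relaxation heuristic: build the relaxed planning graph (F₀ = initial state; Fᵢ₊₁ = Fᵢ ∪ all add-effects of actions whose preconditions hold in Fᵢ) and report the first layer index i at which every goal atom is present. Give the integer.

2

F0 = init (4 atoms)
F1 = F0 ∪ {above(b), above(d), at(a), at(b), at(d), at(f), linked(a), ready(a), ready(b), ready(d), ready(f)}  (15 atoms)
F2 = F1 ∪ {above(a), above(f)}  (17 atoms)
goal ⊆ F2  ⇒  h_max = 2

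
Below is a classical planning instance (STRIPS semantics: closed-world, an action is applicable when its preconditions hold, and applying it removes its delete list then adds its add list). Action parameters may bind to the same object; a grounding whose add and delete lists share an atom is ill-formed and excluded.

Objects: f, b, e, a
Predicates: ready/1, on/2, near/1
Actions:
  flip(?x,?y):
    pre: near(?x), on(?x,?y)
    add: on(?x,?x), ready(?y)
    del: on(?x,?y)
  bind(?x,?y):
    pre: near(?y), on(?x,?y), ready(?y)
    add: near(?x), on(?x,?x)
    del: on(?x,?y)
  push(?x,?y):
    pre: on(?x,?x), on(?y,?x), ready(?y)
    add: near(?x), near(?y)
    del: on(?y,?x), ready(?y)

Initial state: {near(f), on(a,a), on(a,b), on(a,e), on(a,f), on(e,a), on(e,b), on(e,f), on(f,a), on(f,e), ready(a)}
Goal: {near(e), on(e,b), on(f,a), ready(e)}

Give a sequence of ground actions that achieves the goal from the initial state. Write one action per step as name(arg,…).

flip(f,e); push(a,e); flip(a,e)

1. flip(f,e)  →  {near(f), on(a,a), on(a,b), on(a,e), on(a,f), on(e,a), on(e,b), on(e,f), on(f,a), on(f,f), ready(a), ready(e)}
2. push(a,e)  →  {near(a), near(e), near(f), on(a,a), on(a,b), on(a,e), on(a,f), on(e,b), on(e,f), on(f,a), on(f,f), ready(a)}
3. flip(a,e)  →  {near(a), near(e), near(f), on(a,a), on(a,b), on(a,f), on(e,b), on(e,f), on(f,a), on(f,f), ready(a), ready(e)}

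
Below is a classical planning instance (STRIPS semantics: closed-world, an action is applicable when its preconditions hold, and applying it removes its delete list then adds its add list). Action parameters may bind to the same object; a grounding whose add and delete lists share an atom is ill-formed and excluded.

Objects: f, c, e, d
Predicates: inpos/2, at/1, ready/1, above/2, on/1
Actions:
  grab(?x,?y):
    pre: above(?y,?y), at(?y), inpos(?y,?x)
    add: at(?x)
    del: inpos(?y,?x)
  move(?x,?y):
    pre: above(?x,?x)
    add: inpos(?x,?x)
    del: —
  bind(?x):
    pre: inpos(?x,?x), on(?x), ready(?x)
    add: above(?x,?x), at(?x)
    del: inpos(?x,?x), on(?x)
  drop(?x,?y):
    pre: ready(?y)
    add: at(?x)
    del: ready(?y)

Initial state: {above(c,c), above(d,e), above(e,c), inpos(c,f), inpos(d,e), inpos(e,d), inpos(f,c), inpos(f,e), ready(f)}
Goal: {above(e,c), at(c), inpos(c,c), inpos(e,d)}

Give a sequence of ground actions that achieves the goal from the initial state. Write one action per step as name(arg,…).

move(c,f); drop(c,f)

1. move(c,f)  →  {above(c,c), above(d,e), above(e,c), inpos(c,c), inpos(c,f), inpos(d,e), inpos(e,d), inpos(f,c), inpos(f,e), ready(f)}
2. drop(c,f)  →  {above(c,c), above(d,e), above(e,c), at(c), inpos(c,c), inpos(c,f), inpos(d,e), inpos(e,d), inpos(f,c), inpos(f,e)}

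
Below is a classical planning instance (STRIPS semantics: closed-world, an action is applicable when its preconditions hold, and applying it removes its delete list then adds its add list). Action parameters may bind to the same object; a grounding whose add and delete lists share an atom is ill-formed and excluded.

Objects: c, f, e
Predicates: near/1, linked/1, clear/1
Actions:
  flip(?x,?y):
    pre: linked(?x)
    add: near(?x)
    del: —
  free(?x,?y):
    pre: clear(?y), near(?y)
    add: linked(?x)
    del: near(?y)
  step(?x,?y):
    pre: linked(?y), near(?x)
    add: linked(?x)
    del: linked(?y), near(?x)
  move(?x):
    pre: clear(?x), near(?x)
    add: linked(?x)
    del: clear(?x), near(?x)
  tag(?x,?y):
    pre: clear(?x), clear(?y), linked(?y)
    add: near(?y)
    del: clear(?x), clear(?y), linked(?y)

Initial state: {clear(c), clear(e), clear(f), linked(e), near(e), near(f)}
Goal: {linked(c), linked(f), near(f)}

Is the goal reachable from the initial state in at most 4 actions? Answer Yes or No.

1. free(c,f)  →  {clear(c), clear(e), clear(f), linked(c), linked(e), near(e)}
2. free(f,e)  →  {clear(c), clear(e), clear(f), linked(c), linked(e), linked(f)}
3. flip(f,c)  →  {clear(c), clear(e), clear(f), linked(c), linked(e), linked(f), near(f)}
optimal plan length = 3; 3 ≤ 4

Yes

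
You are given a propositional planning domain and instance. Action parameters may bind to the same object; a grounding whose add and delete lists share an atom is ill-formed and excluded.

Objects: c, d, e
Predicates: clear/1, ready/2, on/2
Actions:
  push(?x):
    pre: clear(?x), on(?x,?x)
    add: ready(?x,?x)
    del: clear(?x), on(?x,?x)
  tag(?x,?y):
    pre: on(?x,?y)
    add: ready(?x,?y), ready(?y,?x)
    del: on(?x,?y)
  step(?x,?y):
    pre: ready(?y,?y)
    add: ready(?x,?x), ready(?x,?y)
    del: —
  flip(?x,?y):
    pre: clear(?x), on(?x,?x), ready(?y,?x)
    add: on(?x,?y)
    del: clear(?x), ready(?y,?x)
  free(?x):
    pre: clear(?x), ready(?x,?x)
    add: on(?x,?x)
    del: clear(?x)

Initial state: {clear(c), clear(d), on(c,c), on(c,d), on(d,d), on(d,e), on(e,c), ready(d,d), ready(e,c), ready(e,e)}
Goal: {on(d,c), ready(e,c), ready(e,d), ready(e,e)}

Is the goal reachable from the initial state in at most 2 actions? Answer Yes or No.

1. tag(c,d)  →  {clear(c), clear(d), on(c,c), on(d,d), on(d,e), on(e,c), ready(c,d), ready(d,c), ready(d,d), ready(e,c), ready(e,e)}
2. tag(d,e)  →  {clear(c), clear(d), on(c,c), on(d,d), on(e,c), ready(c,d), ready(d,c), ready(d,d), ready(d,e), ready(e,c), ready(e,d), ready(e,e)}
3. flip(d,c)  →  {clear(c), on(c,c), on(d,c), on(d,d), on(e,c), ready(d,c), ready(d,d), ready(d,e), ready(e,c), ready(e,d), ready(e,e)}
optimal plan length = 3; 3 > 2

No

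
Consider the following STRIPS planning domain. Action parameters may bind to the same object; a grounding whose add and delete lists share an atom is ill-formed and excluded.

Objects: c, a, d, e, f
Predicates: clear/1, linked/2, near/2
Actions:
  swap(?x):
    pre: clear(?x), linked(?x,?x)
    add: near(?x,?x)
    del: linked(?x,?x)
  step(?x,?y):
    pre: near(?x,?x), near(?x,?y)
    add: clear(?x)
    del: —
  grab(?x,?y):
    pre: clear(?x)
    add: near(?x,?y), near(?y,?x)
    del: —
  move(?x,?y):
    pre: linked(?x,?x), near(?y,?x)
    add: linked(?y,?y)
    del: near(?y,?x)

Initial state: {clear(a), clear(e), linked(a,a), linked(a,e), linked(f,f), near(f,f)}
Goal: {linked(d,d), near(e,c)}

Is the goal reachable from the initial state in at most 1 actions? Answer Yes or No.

1. grab(a,d)  →  {clear(a), clear(e), linked(a,a), linked(a,e), linked(f,f), near(a,d), near(d,a), near(f,f)}
2. grab(e,c)  →  {clear(a), clear(e), linked(a,a), linked(a,e), linked(f,f), near(a,d), near(c,e), near(d,a), near(e,c), near(f,f)}
3. move(a,d)  →  {clear(a), clear(e), linked(a,a), linked(a,e), linked(d,d), linked(f,f), near(a,d), near(c,e), near(e,c), near(f,f)}
optimal plan length = 3; 3 > 1

No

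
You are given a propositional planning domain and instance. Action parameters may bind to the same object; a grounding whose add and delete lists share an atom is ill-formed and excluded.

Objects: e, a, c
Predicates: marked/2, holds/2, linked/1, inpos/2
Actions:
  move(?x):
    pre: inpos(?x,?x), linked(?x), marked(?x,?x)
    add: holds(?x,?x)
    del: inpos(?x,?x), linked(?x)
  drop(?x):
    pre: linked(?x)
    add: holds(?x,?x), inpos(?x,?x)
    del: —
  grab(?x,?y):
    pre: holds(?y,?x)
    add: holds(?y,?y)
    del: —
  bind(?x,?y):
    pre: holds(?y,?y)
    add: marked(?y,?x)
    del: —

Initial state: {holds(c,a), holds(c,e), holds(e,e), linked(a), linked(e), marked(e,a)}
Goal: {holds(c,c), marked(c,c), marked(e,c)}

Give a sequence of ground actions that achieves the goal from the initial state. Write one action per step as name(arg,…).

grab(e,c); bind(c,e); bind(c,c)

1. grab(e,c)  →  {holds(c,a), holds(c,c), holds(c,e), holds(e,e), linked(a), linked(e), marked(e,a)}
2. bind(c,e)  →  {holds(c,a), holds(c,c), holds(c,e), holds(e,e), linked(a), linked(e), marked(e,a), marked(e,c)}
3. bind(c,c)  →  {holds(c,a), holds(c,c), holds(c,e), holds(e,e), linked(a), linked(e), marked(c,c), marked(e,a), marked(e,c)}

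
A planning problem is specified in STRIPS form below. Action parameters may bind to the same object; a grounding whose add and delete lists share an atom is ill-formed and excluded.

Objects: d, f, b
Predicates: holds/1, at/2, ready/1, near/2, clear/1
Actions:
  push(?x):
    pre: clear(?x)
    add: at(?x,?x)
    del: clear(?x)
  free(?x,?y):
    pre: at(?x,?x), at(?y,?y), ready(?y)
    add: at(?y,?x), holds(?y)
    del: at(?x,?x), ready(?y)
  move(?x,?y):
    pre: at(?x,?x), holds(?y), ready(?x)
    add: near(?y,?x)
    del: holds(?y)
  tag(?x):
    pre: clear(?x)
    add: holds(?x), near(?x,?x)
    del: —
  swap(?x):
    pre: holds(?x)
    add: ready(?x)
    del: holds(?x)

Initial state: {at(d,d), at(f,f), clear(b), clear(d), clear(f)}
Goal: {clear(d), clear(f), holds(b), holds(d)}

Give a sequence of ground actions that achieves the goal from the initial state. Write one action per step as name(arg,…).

tag(d); tag(b)

1. tag(d)  →  {at(d,d), at(f,f), clear(b), clear(d), clear(f), holds(d), near(d,d)}
2. tag(b)  →  {at(d,d), at(f,f), clear(b), clear(d), clear(f), holds(b), holds(d), near(b,b), near(d,d)}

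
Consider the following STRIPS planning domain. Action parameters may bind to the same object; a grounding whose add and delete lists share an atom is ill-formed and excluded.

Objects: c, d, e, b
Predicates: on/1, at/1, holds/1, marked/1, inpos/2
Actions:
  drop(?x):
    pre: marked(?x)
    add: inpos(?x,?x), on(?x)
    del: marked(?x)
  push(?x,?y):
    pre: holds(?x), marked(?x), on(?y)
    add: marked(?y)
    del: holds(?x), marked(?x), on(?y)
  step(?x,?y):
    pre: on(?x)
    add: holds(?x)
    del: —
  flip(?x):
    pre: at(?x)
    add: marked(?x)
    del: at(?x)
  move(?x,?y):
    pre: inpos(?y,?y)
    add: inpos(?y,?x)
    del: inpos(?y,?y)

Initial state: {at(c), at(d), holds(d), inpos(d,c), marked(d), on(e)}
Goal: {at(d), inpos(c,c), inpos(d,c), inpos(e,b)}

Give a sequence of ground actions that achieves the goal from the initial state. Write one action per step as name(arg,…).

push(d,e); drop(e); flip(c); drop(c); move(b,e)

1. push(d,e)  →  {at(c), at(d), inpos(d,c), marked(e)}
2. drop(e)  →  {at(c), at(d), inpos(d,c), inpos(e,e), on(e)}
3. flip(c)  →  {at(d), inpos(d,c), inpos(e,e), marked(c), on(e)}
4. drop(c)  →  {at(d), inpos(c,c), inpos(d,c), inpos(e,e), on(c), on(e)}
5. move(b,e)  →  {at(d), inpos(c,c), inpos(d,c), inpos(e,b), on(c), on(e)}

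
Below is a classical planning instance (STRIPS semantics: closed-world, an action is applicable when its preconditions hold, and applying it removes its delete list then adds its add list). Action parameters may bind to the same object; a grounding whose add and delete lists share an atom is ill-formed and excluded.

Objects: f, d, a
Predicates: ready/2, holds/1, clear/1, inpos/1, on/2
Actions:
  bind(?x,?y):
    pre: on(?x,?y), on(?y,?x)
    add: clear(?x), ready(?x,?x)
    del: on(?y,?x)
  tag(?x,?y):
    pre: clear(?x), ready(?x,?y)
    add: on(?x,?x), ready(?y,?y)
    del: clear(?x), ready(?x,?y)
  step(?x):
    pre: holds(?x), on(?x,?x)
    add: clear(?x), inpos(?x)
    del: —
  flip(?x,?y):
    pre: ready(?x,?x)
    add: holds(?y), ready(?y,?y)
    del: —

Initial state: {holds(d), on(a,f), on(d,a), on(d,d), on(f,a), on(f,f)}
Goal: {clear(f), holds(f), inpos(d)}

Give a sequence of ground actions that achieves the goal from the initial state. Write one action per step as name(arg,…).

bind(f,f); step(d); flip(f,f)

1. bind(f,f)  →  {clear(f), holds(d), on(a,f), on(d,a), on(d,d), on(f,a), ready(f,f)}
2. step(d)  →  {clear(d), clear(f), holds(d), inpos(d), on(a,f), on(d,a), on(d,d), on(f,a), ready(f,f)}
3. flip(f,f)  →  {clear(d), clear(f), holds(d), holds(f), inpos(d), on(a,f), on(d,a), on(d,d), on(f,a), ready(f,f)}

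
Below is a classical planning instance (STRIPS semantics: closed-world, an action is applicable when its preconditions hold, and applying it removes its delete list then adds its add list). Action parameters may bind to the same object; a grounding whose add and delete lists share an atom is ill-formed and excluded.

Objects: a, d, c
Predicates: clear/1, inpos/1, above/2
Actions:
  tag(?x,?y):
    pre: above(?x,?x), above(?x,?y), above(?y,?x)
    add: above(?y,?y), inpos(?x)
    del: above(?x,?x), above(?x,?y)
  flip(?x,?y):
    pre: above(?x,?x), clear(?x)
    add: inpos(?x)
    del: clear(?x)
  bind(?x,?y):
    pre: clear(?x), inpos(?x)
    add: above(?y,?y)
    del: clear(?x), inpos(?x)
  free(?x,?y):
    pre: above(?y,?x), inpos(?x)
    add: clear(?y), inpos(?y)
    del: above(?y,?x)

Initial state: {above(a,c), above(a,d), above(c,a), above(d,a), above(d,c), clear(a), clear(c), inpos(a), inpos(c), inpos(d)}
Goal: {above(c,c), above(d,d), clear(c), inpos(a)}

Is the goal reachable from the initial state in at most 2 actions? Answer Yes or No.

1. bind(a,a)  →  {above(a,a), above(a,c), above(a,d), above(c,a), above(d,a), above(d,c), clear(c), inpos(c), inpos(d)}
2. tag(a,d)  →  {above(a,c), above(c,a), above(d,a), above(d,c), above(d,d), clear(c), inpos(a), inpos(c), inpos(d)}
3. bind(c,c)  →  {above(a,c), above(c,a), above(c,c), above(d,a), above(d,c), above(d,d), inpos(a), inpos(d)}
4. free(a,c)  →  {above(a,c), above(c,c), above(d,a), above(d,c), above(d,d), clear(c), inpos(a), inpos(c), inpos(d)}
optimal plan length = 4; 4 > 2

No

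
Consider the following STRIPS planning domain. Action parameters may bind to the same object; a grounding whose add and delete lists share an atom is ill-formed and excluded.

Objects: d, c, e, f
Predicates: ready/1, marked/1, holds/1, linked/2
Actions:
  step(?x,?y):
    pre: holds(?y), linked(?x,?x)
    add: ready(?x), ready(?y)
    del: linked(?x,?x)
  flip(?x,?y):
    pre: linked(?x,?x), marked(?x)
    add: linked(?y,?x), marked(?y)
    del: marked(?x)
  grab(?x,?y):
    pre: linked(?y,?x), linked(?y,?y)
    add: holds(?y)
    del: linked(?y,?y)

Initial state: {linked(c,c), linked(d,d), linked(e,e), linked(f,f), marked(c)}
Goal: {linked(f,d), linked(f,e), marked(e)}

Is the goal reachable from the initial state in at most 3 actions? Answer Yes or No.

1. flip(c,d)  →  {linked(c,c), linked(d,c), linked(d,d), linked(e,e), linked(f,f), marked(d)}
2. flip(d,f)  →  {linked(c,c), linked(d,c), linked(d,d), linked(e,e), linked(f,d), linked(f,f), marked(f)}
3. flip(f,e)  →  {linked(c,c), linked(d,c), linked(d,d), linked(e,e), linked(e,f), linked(f,d), linked(f,f), marked(e)}
4. flip(e,f)  →  {linked(c,c), linked(d,c), linked(d,d), linked(e,e), linked(e,f), linked(f,d), linked(f,e), linked(f,f), marked(f)}
5. flip(f,e)  →  {linked(c,c), linked(d,c), linked(d,d), linked(e,e), linked(e,f), linked(f,d), linked(f,e), linked(f,f), marked(e)}
optimal plan length = 5; 5 > 3

No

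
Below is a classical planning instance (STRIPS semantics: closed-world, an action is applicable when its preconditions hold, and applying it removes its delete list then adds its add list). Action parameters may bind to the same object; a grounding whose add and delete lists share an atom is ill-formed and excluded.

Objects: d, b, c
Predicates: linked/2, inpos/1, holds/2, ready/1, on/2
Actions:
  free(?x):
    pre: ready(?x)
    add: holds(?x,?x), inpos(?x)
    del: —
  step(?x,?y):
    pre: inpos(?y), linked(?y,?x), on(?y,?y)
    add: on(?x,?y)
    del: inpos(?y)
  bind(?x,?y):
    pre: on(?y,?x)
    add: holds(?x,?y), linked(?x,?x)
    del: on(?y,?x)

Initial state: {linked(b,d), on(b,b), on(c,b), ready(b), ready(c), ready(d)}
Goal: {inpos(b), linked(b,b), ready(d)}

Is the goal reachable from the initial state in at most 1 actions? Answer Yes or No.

No

1. free(b)  →  {holds(b,b), inpos(b), linked(b,d), on(b,b), on(c,b), ready(b), ready(c), ready(d)}
2. bind(b,b)  →  {holds(b,b), inpos(b), linked(b,b), linked(b,d), on(c,b), ready(b), ready(c), ready(d)}
optimal plan length = 2; 2 > 1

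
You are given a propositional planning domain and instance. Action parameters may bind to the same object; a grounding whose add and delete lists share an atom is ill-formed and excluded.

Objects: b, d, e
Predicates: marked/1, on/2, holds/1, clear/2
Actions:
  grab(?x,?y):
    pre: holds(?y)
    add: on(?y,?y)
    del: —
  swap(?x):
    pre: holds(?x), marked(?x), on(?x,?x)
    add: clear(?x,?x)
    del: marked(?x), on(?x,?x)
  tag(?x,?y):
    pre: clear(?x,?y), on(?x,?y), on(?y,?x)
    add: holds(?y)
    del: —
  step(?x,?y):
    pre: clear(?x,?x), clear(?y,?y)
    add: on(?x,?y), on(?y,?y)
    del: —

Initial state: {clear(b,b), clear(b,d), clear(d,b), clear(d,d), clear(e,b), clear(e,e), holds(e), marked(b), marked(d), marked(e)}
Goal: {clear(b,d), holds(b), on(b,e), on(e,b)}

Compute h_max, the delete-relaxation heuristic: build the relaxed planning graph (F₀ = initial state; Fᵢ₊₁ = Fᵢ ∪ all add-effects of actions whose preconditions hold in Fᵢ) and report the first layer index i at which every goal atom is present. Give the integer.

2

F0 = init (10 atoms)
F1 = F0 ∪ {on(b,b), on(b,d), on(b,e), on(d,b), on(d,d), on(d,e), on(e,b), on(e,d), on(e,e)}  (19 atoms)
F2 = F1 ∪ {holds(b), holds(d)}  (21 atoms)
goal ⊆ F2  ⇒  h_max = 2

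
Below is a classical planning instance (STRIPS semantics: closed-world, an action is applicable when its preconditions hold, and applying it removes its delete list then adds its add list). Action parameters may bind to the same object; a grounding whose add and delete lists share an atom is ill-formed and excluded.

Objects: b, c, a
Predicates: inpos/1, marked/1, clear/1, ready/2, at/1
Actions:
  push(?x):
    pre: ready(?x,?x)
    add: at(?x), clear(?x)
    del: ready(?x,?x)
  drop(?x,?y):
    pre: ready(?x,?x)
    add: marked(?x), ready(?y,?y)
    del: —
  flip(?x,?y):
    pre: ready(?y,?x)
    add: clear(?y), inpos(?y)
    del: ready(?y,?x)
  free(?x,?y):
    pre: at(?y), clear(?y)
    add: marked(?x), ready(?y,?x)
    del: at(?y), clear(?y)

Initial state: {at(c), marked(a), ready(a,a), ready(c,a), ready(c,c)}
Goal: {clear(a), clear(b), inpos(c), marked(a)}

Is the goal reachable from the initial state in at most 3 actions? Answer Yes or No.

1. push(a)  →  {at(a), at(c), clear(a), marked(a), ready(c,a), ready(c,c)}
2. drop(c,b)  →  {at(a), at(c), clear(a), marked(a), marked(c), ready(b,b), ready(c,a), ready(c,c)}
3. push(b)  →  {at(a), at(b), at(c), clear(a), clear(b), marked(a), marked(c), ready(c,a), ready(c,c)}
4. flip(c,c)  →  {at(a), at(b), at(c), clear(a), clear(b), clear(c), inpos(c), marked(a), marked(c), ready(c,a)}
optimal plan length = 4; 4 > 3

No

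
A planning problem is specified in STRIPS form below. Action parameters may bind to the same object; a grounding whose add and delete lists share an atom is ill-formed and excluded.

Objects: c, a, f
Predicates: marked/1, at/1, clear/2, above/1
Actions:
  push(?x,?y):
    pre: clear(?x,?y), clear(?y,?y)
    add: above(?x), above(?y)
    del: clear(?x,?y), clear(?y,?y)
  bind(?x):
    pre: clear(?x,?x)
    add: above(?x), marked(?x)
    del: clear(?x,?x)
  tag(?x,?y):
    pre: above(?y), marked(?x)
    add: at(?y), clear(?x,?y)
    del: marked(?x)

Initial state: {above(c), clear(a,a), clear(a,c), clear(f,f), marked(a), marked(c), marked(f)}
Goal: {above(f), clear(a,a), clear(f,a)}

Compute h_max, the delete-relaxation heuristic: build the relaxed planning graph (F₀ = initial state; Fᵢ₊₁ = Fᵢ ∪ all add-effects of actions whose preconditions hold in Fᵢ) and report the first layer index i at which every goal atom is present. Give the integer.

2

F0 = init (7 atoms)
F1 = F0 ∪ {above(a), above(f), at(c), clear(c,c), clear(f,c)}  (12 atoms)
F2 = F1 ∪ {at(a), at(f), clear(a,f), clear(c,a), clear(c,f), clear(f,a)}  (18 atoms)
goal ⊆ F2  ⇒  h_max = 2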